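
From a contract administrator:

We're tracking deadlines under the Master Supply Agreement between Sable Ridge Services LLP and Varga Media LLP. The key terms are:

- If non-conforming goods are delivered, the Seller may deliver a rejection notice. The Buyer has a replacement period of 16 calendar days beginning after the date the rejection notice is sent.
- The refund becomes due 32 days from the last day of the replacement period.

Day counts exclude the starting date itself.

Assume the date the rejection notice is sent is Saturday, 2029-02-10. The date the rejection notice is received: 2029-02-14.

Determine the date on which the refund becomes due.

2029-03-30

The last day of the replacement period: 16 calendar days after 2029-02-10 is 2029-02-26.
The date on which the refund becomes due: 2029-02-26 + 32 days = 2029-03-30.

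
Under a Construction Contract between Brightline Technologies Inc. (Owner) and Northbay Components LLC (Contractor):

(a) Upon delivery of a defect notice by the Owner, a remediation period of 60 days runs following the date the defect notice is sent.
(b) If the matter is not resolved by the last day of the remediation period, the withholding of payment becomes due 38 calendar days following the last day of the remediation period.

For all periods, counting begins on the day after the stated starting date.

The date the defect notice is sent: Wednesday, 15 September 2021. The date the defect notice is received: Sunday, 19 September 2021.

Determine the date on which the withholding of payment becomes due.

Adding 60 calendar days to 15 September 2021 gives 14 November 2021, which is the last day of the remediation period.
Adding 38 calendar days to 14 November 2021 gives 22 December 2021, which is the date on which the withholding of payment becomes due.

22 December 2021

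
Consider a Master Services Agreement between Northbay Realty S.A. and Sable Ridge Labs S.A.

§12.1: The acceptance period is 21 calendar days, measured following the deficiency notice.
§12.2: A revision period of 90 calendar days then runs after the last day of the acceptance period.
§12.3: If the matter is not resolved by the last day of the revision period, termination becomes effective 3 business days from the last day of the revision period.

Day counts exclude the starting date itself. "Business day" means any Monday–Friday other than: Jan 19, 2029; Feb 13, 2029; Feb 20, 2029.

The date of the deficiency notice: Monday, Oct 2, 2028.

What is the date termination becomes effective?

Jan 24, 2029

The last day of the acceptance period: 21 calendar days after Oct 2, 2028 is Oct 23, 2028.
Adding 90 calendar days to Oct 23, 2028 gives Jan 21, 2029, which is the last day of the revision period.
The date termination becomes effective: counting 3 business days from Sunday, Jan 21, 2029 (Jan 22, Jan 23, Jan 24, skipping weekends) reaches Wednesday, Jan 24, 2029.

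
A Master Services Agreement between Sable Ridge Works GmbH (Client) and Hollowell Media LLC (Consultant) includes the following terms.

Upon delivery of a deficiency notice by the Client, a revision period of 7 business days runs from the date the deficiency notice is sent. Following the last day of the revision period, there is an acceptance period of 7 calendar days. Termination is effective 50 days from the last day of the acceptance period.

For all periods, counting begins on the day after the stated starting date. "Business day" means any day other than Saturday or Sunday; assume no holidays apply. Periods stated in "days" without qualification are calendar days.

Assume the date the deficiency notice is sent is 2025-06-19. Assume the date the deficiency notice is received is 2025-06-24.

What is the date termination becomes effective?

The last day of the revision period: counting 7 business days from Thursday, 2025-06-19 (Jun 20, Jun 23, Jun 24, Jun 25, Jun 26, Jun 27, Jun 30, skipping weekends) reaches Monday, 2025-06-30.
The last day of the acceptance period: 7 calendar days after 2025-06-30 is 2025-07-07.
The date termination becomes effective: 2025-07-07 + 50 days = 2025-08-26.

2025-08-26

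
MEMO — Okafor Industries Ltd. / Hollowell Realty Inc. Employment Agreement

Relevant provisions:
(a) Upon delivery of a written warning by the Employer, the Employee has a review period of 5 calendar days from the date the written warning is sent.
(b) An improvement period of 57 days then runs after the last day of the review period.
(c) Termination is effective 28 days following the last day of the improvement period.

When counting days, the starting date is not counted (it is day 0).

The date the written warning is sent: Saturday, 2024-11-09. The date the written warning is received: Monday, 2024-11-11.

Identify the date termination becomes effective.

Adding 5 calendar days to 2024-11-09 gives 2024-11-14, which is the last day of the review period.
The last day of the improvement period: 2024-11-14 + 57 days = 2025-01-10.
Adding 28 calendar days to 2025-01-10 gives 2025-02-07, which is the date termination becomes effective.

2025-02-07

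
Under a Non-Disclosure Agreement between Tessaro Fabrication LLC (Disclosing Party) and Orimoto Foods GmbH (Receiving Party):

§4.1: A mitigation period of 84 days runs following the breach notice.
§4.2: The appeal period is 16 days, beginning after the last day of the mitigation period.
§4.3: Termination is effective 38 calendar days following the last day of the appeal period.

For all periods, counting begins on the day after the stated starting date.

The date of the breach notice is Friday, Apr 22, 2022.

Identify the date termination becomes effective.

The last day of the mitigation period: Apr 22, 2022 + 84 days = Jul 15, 2022.
Adding 16 calendar days to Jul 15, 2022 gives Jul 31, 2022, which is the last day of the appeal period.
The date termination becomes effective: 38 calendar days after Jul 31, 2022 is Sep 7, 2022.

Sep 7, 2022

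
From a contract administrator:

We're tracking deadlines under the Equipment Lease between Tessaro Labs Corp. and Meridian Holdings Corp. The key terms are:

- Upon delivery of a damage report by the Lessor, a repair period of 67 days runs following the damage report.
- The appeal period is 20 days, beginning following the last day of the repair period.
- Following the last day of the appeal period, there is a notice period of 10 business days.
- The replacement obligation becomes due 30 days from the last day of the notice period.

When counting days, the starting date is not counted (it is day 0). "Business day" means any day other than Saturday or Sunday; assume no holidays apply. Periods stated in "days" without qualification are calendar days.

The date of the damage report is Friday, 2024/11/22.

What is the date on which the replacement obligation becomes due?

2025/04/02

The last day of the repair period: 2024/11/22 + 67 days = 2025/01/28.
The last day of the appeal period: 2025/01/28 + 20 days = 2025/02/17.
From Monday, 2025/02/17, 10 business days (Feb 18, Feb 19, Feb 20, Feb 21, Feb 24, Feb 25, Feb 26, Feb 27, Feb 28, Mar 3, skipping weekends) brings us to Monday, 2025/03/03, which is the last day of the notice period.
Adding 30 calendar days to 2025/03/03 gives 2025/04/02, which is the date on which the replacement obligation becomes due.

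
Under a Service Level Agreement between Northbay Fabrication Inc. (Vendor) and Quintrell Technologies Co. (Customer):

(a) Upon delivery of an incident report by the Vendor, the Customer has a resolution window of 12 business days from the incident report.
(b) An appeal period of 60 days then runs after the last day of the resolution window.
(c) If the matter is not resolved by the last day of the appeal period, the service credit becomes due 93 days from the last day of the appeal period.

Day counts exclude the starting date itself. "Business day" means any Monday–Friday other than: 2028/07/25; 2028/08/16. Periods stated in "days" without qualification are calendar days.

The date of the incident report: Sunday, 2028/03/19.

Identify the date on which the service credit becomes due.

The last day of the resolution window: counting 12 business days from Sunday, 2028/03/19 (Mar 20, Mar 21, Mar 22, Mar 23, …, Mar 31, Apr 3, Apr 4, skipping weekends) reaches Tuesday, 2028/04/04.
The last day of the appeal period: 2028/04/04 + 60 days = 2028/06/03.
The date on which the service credit becomes due: 93 calendar days after 2028/06/03 is 2028/09/04.

2028/09/04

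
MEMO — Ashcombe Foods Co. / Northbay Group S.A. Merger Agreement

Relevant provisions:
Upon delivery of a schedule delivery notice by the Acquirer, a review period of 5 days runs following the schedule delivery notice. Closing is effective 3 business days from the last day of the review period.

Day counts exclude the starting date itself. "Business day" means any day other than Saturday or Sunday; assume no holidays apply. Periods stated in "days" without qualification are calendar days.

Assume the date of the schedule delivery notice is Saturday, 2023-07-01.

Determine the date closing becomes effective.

2023-07-11

Adding 5 calendar days to 2023-07-01 gives 2023-07-06, which is the last day of the review period.
From Thursday, 2023-07-06, 3 business days (Jul 7, Jul 10, Jul 11, skipping weekends) brings us to Tuesday, 2023-07-11, which is the date closing becomes effective.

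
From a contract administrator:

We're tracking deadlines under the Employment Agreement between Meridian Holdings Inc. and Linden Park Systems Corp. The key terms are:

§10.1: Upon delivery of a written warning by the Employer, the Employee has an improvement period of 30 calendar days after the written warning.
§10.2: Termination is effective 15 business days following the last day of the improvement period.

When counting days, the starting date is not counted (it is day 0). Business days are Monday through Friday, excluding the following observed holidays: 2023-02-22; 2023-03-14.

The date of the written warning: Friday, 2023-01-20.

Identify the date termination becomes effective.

2023-03-13

The last day of the improvement period: 2023-01-20 + 30 days = 2023-02-19.
The date termination becomes effective: counting 15 business days from Sunday, 2023-02-19 (Feb 20, Feb 21, Feb 23, Feb 24, …, Mar 9, Mar 10, Mar 13, skipping weekends and the listed holiday on Feb 22) reaches Monday, 2023-03-13.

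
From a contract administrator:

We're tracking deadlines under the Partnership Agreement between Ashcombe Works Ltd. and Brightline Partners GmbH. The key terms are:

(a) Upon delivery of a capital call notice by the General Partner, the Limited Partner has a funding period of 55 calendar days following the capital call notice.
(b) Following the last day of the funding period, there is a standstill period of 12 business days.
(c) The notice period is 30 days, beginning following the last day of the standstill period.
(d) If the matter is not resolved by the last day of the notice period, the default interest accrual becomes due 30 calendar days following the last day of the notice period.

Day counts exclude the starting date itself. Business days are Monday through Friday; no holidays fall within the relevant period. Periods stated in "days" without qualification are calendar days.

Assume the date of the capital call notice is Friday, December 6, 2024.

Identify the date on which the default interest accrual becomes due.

April 18, 2025

Adding 55 calendar days to December 6, 2024 gives January 30, 2025, which is the last day of the funding period.
The last day of the standstill period: counting 12 business days from Thursday, January 30, 2025 (Jan 31, Feb 3, Feb 4, Feb 5, …, Feb 13, Feb 14, Feb 17, skipping weekends) reaches Monday, February 17, 2025.
The last day of the notice period: February 17, 2025 + 30 days = March 19, 2025.
Adding 30 calendar days to March 19, 2025 gives April 18, 2025, which is the date on which the default interest accrual becomes due.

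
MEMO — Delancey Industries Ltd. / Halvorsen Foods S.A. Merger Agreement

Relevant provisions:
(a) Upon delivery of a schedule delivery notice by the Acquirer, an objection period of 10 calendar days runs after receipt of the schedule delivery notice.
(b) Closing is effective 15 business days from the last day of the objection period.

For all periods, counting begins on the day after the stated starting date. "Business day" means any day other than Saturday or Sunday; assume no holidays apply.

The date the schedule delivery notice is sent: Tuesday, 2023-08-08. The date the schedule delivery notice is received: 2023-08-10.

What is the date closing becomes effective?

2023-09-08

Adding 10 calendar days to 2023-08-10 gives 2023-08-20, which is the last day of the objection period.
The date closing becomes effective: counting 15 business days from Sunday, 2023-08-20 (Aug 21, Aug 22, Aug 23, Aug 24, …, Sep 6, Sep 7, Sep 8, skipping weekends) reaches Friday, 2023-09-08.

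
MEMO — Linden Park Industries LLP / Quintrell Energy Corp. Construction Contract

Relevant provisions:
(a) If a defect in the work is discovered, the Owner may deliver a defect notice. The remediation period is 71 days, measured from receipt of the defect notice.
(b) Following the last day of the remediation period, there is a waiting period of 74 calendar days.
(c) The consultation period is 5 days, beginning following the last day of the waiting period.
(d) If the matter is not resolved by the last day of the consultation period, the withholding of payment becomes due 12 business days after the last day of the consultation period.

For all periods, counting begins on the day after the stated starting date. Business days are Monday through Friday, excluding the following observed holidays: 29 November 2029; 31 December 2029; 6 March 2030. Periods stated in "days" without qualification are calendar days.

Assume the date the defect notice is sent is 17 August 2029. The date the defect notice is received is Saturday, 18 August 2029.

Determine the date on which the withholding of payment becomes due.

The last day of the remediation period: 18 August 2029 + 71 days = 28 October 2029.
Adding 74 calendar days to 28 October 2029 gives 10 January 2030, which is the last day of the waiting period.
The last day of the consultation period: 5 calendar days after 10 January 2030 is 15 January 2030.
From Tuesday, 15 January 2030, 12 business days (Jan 16, Jan 17, Jan 18, Jan 21, …, Jan 29, Jan 30, Jan 31, skipping weekends) brings us to Thursday, 31 January 2030, which is the date on which the withholding of payment becomes due.

31 January 2030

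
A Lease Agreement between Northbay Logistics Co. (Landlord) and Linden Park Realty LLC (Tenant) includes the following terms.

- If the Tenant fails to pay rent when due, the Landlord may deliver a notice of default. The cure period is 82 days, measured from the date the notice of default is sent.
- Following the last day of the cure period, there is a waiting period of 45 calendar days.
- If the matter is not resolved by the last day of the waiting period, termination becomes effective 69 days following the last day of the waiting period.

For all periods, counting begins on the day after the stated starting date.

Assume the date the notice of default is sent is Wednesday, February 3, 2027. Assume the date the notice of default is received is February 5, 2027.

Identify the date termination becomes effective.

The last day of the cure period: 82 calendar days after February 3, 2027 is April 26, 2027.
Adding 45 calendar days to April 26, 2027 gives June 10, 2027, which is the last day of the waiting period.
The date termination becomes effective: June 10, 2027 + 69 days = August 18, 2027.

August 18, 2027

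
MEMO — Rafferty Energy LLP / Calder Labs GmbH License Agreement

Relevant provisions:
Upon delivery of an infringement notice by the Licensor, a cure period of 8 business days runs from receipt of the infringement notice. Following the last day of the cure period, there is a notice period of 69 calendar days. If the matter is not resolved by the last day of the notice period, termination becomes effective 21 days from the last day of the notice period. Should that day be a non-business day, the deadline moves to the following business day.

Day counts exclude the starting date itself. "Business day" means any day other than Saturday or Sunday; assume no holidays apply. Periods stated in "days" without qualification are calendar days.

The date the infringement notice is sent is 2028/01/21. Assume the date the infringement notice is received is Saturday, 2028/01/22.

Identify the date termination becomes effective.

From Saturday, 2028/01/22, 8 business days (Jan 24, Jan 25, Jan 26, Jan 27, Jan 28, Jan 31, Feb 1, Feb 2, skipping weekends) brings us to Wednesday, 2028/02/02, which is the last day of the cure period.
Adding 69 calendar days to 2028/02/02 gives 2028/04/11, which is the last day of the notice period.
Adding 21 calendar days to 2028/04/11 gives 2028/05/02, which is the date termination becomes effective. 2028/05/02 is a Tuesday, so no roll-forward applies.

2028/05/02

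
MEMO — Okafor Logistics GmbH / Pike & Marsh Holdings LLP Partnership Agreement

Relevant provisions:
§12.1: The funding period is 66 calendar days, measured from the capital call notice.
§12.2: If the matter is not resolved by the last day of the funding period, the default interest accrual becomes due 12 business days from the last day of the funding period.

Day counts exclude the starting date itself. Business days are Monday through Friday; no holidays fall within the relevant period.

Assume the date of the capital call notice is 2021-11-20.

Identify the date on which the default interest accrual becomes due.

2022-02-10

The last day of the funding period: 66 calendar days after 2021-11-20 is 2022-01-25.
From Tuesday, 2022-01-25, 12 business days (Jan 26, Jan 27, Jan 28, Jan 31, …, Feb 8, Feb 9, Feb 10, skipping weekends) brings us to Thursday, 2022-02-10, which is the date on which the default interest accrual becomes due.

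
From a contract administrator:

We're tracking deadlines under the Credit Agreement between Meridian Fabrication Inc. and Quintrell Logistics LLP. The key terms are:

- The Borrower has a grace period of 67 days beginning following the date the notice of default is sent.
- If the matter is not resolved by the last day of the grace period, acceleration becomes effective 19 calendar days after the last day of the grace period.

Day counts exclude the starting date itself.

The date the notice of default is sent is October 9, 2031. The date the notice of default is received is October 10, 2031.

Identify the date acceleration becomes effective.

January 3, 2032

Adding 67 calendar days to October 9, 2031 gives December 15, 2031, which is the last day of the grace period.
Adding 19 calendar days to December 15, 2031 gives January 3, 2032, which is the date acceleration becomes effective.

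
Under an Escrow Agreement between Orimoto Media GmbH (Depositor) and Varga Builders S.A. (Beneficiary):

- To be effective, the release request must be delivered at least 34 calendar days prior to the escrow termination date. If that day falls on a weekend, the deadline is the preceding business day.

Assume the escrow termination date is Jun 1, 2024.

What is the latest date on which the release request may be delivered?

Apr 26, 2024

Jun 1, 2024 minus 34 days is Apr 28, 2024. That is a Sunday, so the deadline moves back to Friday, Apr 26, 2024.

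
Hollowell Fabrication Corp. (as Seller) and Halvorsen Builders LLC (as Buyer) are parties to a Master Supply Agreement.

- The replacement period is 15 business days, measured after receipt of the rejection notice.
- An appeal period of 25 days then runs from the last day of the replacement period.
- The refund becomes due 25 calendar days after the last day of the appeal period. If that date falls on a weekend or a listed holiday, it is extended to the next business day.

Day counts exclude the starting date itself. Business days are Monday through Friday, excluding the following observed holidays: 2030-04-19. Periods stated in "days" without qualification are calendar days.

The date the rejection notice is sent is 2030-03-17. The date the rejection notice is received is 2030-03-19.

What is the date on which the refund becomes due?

From Tuesday, 2030-03-19, 15 business days (Mar 20, Mar 21, Mar 22, Mar 25, …, Apr 5, Apr 8, Apr 9, skipping weekends) brings us to Tuesday, 2030-04-09, which is the last day of the replacement period.
The last day of the appeal period: 25 calendar days after 2030-04-09 is 2030-05-04.
The date on which the refund becomes due: 2030-05-04 + 25 days = 2030-05-29. 2030-05-29 is a Wednesday and is not a listed holiday, so no roll-forward applies.

2030-05-29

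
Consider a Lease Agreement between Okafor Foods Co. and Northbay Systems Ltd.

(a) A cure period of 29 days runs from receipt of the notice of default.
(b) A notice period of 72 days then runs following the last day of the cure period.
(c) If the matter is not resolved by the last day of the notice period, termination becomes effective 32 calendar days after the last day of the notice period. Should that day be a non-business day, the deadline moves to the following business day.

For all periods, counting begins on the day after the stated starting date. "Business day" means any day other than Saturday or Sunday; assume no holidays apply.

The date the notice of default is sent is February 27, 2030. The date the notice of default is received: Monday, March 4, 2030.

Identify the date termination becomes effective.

July 15, 2030

The last day of the cure period: 29 calendar days after March 4, 2030 is April 2, 2030.
Adding 72 calendar days to April 2, 2030 gives June 13, 2030, which is the last day of the notice period.
Adding 32 calendar days to June 13, 2030 gives July 15, 2030, which is the date termination becomes effective. July 15, 2030 is a Monday, so no roll-forward applies.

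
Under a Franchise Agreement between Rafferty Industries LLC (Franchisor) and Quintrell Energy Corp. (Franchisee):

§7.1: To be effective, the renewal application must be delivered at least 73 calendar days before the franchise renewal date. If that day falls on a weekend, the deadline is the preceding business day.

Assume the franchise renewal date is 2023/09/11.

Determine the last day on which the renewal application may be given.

2023/09/11 minus 73 days is 2023/06/30. That is a Friday, so no adjustment is needed.

2023/06/30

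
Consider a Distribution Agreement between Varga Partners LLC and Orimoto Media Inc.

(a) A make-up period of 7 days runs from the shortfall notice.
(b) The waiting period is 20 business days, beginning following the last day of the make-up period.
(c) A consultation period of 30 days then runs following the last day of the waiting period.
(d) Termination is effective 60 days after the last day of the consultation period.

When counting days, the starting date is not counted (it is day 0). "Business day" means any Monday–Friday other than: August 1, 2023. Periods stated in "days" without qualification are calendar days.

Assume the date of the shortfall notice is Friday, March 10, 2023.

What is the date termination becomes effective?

July 13, 2023

The last day of the make-up period: 7 calendar days after March 10, 2023 is March 17, 2023.
The last day of the waiting period: 20 business days after Friday, March 17, 2023, skipping weekends — Mar 20, Mar 21, Mar 22, Mar 23, …, Apr 12, Apr 13, Apr 14 — lands on Friday, April 14, 2023.
The last day of the consultation period: 30 calendar days after April 14, 2023 is May 14, 2023.
The date termination becomes effective: 60 calendar days after May 14, 2023 is July 13, 2023.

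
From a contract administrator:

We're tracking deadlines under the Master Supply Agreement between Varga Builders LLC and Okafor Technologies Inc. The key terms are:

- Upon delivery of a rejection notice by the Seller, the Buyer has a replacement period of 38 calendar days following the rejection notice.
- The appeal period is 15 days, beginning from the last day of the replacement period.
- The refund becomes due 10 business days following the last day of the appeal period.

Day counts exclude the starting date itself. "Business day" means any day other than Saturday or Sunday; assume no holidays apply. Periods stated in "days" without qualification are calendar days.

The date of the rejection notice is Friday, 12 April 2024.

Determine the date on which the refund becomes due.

The last day of the replacement period: 38 calendar days after 12 April 2024 is 20 May 2024.
The last day of the appeal period: 15 calendar days after 20 May 2024 is 4 June 2024.
From Tuesday, 4 June 2024, 10 business days (Jun 5, Jun 6, Jun 7, Jun 10, Jun 11, Jun 12, Jun 13, Jun 14, Jun 17, Jun 18, skipping weekends) brings us to Tuesday, 18 June 2024, which is the date on which the refund becomes due.

18 June 2024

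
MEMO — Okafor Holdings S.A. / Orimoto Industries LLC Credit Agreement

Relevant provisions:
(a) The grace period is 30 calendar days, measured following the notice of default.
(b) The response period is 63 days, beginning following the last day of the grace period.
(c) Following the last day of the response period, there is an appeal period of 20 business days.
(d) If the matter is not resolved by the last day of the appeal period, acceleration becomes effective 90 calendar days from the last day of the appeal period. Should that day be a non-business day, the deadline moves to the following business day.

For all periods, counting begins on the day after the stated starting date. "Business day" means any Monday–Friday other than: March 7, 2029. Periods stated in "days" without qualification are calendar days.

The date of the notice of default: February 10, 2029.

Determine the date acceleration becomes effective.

The last day of the grace period: February 10, 2029 + 30 days = March 12, 2029.
The last day of the response period: 63 calendar days after March 12, 2029 is May 14, 2029.
The last day of the appeal period: 20 business days after Monday, May 14, 2029, skipping weekends — May 15, May 16, May 17, May 18, …, Jun 7, Jun 8, Jun 11 — lands on Monday, June 11, 2029.
Adding 90 calendar days to June 11, 2029 gives September 9, 2029, which is the date acceleration becomes effective. That falls on a Sunday, so it rolls to the next business day, Monday, September 10, 2029.

September 10, 2029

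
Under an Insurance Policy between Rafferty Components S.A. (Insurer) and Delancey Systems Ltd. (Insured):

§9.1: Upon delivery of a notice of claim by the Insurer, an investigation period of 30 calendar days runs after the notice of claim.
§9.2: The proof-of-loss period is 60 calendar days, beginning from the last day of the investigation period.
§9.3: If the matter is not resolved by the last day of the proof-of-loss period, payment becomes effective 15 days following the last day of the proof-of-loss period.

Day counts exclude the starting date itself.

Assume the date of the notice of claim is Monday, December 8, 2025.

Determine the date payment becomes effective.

March 23, 2026

The last day of the investigation period: 30 calendar days after December 8, 2025 is January 7, 2026.
Adding 60 calendar days to January 7, 2026 gives March 8, 2026, which is the last day of the proof-of-loss period.
Adding 15 calendar days to March 8, 2026 gives March 23, 2026, which is the date payment becomes effective.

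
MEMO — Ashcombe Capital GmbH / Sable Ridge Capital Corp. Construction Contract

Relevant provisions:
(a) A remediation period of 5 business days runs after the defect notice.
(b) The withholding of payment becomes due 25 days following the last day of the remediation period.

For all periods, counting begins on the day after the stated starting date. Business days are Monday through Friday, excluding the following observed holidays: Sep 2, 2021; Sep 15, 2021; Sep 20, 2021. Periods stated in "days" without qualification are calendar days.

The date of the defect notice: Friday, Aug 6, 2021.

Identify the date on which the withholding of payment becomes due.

Sep 7, 2021

The last day of the remediation period: counting 5 business days from Friday, Aug 6, 2021 (Aug 9, Aug 10, Aug 11, Aug 12, Aug 13, skipping weekends) reaches Friday, Aug 13, 2021.
The date on which the withholding of payment becomes due: Aug 13, 2021 + 25 days = Sep 7, 2021.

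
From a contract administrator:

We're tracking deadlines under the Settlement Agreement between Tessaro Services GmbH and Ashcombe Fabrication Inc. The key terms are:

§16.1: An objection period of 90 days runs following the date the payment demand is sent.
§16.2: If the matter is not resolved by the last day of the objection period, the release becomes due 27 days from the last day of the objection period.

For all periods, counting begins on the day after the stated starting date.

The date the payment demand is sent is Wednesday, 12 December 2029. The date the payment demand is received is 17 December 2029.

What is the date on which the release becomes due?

The last day of the objection period: 90 calendar days after 12 December 2029 is 12 March 2030.
The date on which the release becomes due: 12 March 2030 + 27 days = 8 April 2030.

8 April 2030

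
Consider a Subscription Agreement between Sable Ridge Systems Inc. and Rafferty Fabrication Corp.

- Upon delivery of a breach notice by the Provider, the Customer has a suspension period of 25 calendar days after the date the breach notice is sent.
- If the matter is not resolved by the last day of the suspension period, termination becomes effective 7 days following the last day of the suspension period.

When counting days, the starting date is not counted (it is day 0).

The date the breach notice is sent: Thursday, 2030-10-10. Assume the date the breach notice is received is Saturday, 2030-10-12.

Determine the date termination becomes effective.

2030-11-11

The last day of the suspension period: 2030-10-10 + 25 days = 2030-11-04.
Adding 7 calendar days to 2030-11-04 gives 2030-11-11, which is the date termination becomes effective.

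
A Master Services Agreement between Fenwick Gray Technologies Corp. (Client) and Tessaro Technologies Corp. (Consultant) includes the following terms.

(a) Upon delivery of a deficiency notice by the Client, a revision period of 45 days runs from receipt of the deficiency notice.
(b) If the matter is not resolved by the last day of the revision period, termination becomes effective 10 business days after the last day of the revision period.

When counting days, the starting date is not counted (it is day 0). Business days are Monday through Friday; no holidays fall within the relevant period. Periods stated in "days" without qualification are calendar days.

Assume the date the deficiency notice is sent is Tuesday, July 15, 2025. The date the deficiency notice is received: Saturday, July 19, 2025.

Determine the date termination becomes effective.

September 16, 2025

Adding 45 calendar days to July 19, 2025 gives September 2, 2025, which is the last day of the revision period.
From Tuesday, September 2, 2025, 10 business days (Sep 3, Sep 4, Sep 5, Sep 8, Sep 9, Sep 10, Sep 11, Sep 12, Sep 15, Sep 16, skipping weekends) brings us to Tuesday, September 16, 2025, which is the date termination becomes effective.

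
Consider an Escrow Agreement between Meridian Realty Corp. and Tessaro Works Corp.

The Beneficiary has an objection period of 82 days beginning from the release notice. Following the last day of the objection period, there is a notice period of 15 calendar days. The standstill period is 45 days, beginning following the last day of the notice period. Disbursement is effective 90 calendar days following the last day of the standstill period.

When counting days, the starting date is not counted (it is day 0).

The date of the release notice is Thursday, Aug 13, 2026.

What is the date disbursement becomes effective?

The last day of the objection period: Aug 13, 2026 + 82 days = Nov 3, 2026.
The last day of the notice period: 15 calendar days after Nov 3, 2026 is Nov 18, 2026.
Adding 45 calendar days to Nov 18, 2026 gives Jan 2, 2027, which is the last day of the standstill period.
The date disbursement becomes effective: 90 calendar days after Jan 2, 2027 is Apr 2, 2027.

Apr 2, 2027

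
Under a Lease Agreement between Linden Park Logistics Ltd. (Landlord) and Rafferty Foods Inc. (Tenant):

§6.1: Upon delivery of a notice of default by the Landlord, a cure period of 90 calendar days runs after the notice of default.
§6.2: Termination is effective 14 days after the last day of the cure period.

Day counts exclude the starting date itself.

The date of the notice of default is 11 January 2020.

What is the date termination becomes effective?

The last day of the cure period: 90 calendar days after 11 January 2020 is 10 April 2020.
The date termination becomes effective: 14 calendar days after 10 April 2020 is 24 April 2020.

24 April 2020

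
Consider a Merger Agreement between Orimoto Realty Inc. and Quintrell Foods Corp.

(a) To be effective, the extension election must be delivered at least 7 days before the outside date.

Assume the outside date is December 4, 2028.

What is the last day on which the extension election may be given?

November 27, 2028

December 4, 2028 minus 7 days is November 27, 2028.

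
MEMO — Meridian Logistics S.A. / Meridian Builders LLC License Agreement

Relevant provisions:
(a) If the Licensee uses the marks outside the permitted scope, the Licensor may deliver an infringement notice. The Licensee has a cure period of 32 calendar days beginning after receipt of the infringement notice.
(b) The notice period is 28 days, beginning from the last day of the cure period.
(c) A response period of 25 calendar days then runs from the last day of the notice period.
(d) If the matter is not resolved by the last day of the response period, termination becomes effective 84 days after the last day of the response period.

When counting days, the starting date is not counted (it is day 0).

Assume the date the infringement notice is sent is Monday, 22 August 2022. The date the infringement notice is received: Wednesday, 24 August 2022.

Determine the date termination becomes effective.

The last day of the cure period: 32 calendar days after 24 August 2022 is 25 September 2022.
The last day of the notice period: 25 September 2022 + 28 days = 23 October 2022.
The last day of the response period: 23 October 2022 + 25 days = 17 November 2022.
The date termination becomes effective: 84 calendar days after 17 November 2022 is 9 February 2023.

9 February 2023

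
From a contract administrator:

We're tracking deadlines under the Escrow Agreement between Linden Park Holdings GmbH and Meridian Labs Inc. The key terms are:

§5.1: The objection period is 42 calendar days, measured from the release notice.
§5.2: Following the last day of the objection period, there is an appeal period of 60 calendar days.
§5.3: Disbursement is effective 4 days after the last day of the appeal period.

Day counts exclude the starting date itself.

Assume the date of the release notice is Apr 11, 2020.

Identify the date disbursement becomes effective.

Adding 42 calendar days to Apr 11, 2020 gives May 23, 2020, which is the last day of the objection period.
The last day of the appeal period: 60 calendar days after May 23, 2020 is Jul 22, 2020.
The date disbursement becomes effective: 4 calendar days after Jul 22, 2020 is Jul 26, 2020.

Jul 26, 2020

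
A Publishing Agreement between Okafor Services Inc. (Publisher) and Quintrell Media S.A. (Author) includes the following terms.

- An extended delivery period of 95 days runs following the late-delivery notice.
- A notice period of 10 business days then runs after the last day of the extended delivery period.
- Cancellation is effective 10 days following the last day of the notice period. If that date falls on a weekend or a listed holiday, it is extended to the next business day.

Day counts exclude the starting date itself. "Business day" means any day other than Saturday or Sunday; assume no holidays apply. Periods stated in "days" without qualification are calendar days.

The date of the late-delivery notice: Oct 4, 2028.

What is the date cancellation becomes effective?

The last day of the extended delivery period: 95 calendar days after Oct 4, 2028 is Jan 7, 2029.
The last day of the notice period: counting 10 business days from Sunday, Jan 7, 2029 (Jan 8, Jan 9, Jan 10, Jan 11, Jan 12, Jan 15, Jan 16, Jan 17, Jan 18, Jan 19, skipping weekends) reaches Friday, Jan 19, 2029.
The date cancellation becomes effective: Jan 19, 2029 + 10 days = Jan 29, 2029. Jan 29, 2029 is a Monday, so no roll-forward applies.

Jan 29, 2029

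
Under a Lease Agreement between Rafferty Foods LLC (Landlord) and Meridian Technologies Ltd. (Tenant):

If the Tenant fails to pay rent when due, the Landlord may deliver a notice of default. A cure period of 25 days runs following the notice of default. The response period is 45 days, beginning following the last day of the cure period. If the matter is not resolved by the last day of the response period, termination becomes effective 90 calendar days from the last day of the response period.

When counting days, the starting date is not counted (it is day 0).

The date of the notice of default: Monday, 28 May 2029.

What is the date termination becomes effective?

4 November 2029

Adding 25 calendar days to 28 May 2029 gives 22 June 2029, which is the last day of the cure period.
Adding 45 calendar days to 22 June 2029 gives 6 August 2029, which is the last day of the response period.
The date termination becomes effective: 6 August 2029 + 90 days = 4 November 2029.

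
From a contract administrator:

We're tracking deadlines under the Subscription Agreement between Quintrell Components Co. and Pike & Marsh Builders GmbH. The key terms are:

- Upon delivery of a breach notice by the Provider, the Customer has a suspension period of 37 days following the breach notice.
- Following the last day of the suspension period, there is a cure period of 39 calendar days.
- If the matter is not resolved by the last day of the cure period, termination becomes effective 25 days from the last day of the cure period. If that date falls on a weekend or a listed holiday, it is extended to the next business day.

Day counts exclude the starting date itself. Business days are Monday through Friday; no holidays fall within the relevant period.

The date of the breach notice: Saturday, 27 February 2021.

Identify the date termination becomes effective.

The last day of the suspension period: 37 calendar days after 27 February 2021 is 5 April 2021.
The last day of the cure period: 5 April 2021 + 39 days = 14 May 2021.
The date termination becomes effective: 14 May 2021 + 25 days = 8 June 2021. 8 June 2021 is a Tuesday, so no roll-forward applies.

8 June 2021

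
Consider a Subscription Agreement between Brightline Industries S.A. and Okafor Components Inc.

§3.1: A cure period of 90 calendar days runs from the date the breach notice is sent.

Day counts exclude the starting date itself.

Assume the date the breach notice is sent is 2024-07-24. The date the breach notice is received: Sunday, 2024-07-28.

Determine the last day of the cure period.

2024-10-22

The last day of the cure period: 90 calendar days after 2024-07-24 is 2024-10-22.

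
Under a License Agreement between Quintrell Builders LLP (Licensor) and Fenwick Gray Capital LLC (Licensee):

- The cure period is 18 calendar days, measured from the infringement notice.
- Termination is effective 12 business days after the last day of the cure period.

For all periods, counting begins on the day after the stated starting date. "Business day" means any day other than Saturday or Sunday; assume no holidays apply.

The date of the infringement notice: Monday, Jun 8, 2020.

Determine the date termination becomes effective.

The last day of the cure period: Jun 8, 2020 + 18 days = Jun 26, 2020.
The date termination becomes effective: counting 12 business days from Friday, Jun 26, 2020 (Jun 29, Jun 30, Jul 1, Jul 2, …, Jul 10, Jul 13, Jul 14, skipping weekends) reaches Tuesday, Jul 14, 2020.

Jul 14, 2020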